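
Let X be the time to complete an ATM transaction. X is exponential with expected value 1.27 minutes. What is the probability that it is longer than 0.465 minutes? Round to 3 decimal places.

0.693

The rate is λ = 1/1.27 = 0.787402 per minute.
P(X > 0.465) = e^(−λ·0.465) = e^(−0.36614) ≈ 0.693.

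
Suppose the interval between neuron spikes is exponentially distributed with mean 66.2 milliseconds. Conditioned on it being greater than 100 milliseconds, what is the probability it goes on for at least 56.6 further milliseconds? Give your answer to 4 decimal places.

0.4253

The rate is λ = 1/66.2 = 0.0151057 per millisecond.
By the memoryless property, P(X > 100+56.6 | X > 100) = P(X > 56.6).
P(X > 56.6) = e^(−0.85498) ≈ 0.4253.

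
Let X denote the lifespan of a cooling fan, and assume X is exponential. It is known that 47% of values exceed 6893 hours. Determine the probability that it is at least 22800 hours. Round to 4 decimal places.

0.0823

e^(−λ·6893) = 0.47 ⇒ λ = −ln(0.47)/6893 = 0.000109535.
P(X > 22800) = e^(−0.000109535·22800) = e^(−2.4974) ≈ 0.0823.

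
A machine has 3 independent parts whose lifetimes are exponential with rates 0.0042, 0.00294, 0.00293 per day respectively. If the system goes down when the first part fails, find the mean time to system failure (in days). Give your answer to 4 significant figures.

The time to first failure is exponential with rate Σλ = 0.0042 + 0.00294 + 0.00293 = 0.01007.
E[min] = 1/Σλ = 1/0.01007 = 99.3049 days.

99.30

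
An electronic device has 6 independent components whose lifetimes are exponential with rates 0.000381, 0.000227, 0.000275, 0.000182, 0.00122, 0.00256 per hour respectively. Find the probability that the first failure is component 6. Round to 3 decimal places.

0.528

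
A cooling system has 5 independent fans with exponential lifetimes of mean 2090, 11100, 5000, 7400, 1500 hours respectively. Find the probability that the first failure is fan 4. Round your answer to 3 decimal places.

Rates: λ_i = 1/mean_i → 0.000478469, 0.0000900901, 0.0002, 0.000135135, 0.000666667; Σλ = 0.00157036.
P(fan 4 first) = λ_4/Σλ = 0.000135135/0.00157036 ≈ 0.086.

0.086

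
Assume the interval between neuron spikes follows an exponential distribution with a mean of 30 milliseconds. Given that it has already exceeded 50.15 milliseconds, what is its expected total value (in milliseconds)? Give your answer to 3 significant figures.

80.2

The rate is λ = 1/30 = 0.0333333 per millisecond.
By memorylessness, E[X | X > 50.15] = 50.15 + 1/λ = 50.15 + 30 = 80.15 milliseconds.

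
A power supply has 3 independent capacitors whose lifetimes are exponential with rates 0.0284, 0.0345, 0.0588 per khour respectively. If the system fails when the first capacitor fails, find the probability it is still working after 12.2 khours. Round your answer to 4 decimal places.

The time to first failure is exponential with rate Σλ = 0.0284 + 0.0345 + 0.0588 = 0.1217.
P(min > 12.2) = e^(−0.1217·12.2) = e^(−1.4847) ≈ 0.2266.

0.2266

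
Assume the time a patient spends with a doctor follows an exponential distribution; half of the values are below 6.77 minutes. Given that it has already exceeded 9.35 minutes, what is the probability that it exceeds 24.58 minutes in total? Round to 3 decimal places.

0.210

For an exponential, median = ln(2)/λ, so λ = ln 2 / 6.77 = 0.102385 per minute.
P(X > s+t | X > s) = e^(−λ(s+t))/e^(−λs) = e^(−λt), independent of s = 9.35.
P(X > 15.23) = e^(−1.5593) ≈ 0.210.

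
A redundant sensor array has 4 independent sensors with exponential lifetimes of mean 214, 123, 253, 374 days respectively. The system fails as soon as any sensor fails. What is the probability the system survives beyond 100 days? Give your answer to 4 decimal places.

The first failure time is exponential with rate Σλ_i = 1/214 + 1/123 + 1/253 + 1/374 = 0.0194293 per day.
P(min > 100) = e^(−0.0194293·100) = e^(−1.9429) ≈ 0.1433.

0.1433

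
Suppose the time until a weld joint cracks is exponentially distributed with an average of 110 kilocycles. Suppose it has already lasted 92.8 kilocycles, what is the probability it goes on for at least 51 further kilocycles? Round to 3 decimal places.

0.629

The rate is λ = 1/110 = 0.00909091 per kilocycle.
The exponential is memoryless, so the remaining time is again Exp(λ): the condition X > 92.8 is irrelevant.
P(X > 51) = e^(−0.46364) ≈ 0.629.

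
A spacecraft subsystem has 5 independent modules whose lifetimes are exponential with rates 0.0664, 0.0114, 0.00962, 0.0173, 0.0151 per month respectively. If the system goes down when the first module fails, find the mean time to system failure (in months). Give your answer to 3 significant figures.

8.35

The time to first failure is exponential with rate Σλ = 0.0664 + 0.0114 + 0.00962 + 0.0173 + 0.0151 = 0.11982.
E[min] = 1/Σλ = 1/0.11982 = 8.34585 months.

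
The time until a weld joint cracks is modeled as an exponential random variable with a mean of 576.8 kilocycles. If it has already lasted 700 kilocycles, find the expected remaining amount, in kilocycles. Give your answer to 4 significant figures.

576.8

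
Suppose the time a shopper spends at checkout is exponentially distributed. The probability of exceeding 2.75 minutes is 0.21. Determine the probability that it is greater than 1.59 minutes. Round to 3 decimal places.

0.406

e^(−λ·2.75) = 0.21 ⇒ λ = −ln(0.21)/2.75 = 0.567508.
P(X > 1.59) = e^(−0.567508·1.59) = e^(−0.90234) ≈ 0.406.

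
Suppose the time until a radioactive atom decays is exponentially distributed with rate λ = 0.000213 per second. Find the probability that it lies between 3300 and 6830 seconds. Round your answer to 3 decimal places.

P(3300 < X < 6830) = e^(−λ·3300) − e^(−λ·6830) = 0.49515 − 0.23345 ≈ 0.262.

0.262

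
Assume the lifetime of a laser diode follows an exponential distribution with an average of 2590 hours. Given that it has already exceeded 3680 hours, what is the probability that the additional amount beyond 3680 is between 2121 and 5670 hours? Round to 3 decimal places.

0.329

The rate is λ = 1/2590 = 0.0003861 per hour.
Memoryless: the residual past 3680 is again Exp(λ).
P(2121 < residual < 5670) = e^(−λ·2121) − e^(−λ·5670) = 0.44091 − 0.11201 ≈ 0.329.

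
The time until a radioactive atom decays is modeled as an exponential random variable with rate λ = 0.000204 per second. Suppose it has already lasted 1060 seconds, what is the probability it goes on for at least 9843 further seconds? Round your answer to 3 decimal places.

The exponential is memoryless, so the remaining time is again Exp(λ): the condition X > 1060 is irrelevant.
P(X > 9843) = e^(−2.008) ≈ 0.134.

0.134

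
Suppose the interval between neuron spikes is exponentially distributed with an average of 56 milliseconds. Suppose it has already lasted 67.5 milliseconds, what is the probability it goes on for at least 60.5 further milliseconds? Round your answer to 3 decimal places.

0.339

The rate is λ = 1/56 = 0.0178571 per millisecond.
P(X > s+t | X > s) = e^(−λ(s+t))/e^(−λs) = e^(−λt), independent of s = 67.5.
P(X > 60.5) = e^(−1.0804) ≈ 0.339.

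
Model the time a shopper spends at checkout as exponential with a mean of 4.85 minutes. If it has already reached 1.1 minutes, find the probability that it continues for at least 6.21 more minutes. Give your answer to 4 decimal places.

0.2779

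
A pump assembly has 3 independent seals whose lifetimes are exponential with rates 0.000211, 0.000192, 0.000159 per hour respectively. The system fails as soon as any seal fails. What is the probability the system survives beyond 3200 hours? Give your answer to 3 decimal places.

The time to first failure is exponential with rate Σλ = 0.000211 + 0.000192 + 0.000159 = 0.000562.
P(min > 3200) = e^(−0.000562·3200) = e^(−1.7984) ≈ 0.166.

0.166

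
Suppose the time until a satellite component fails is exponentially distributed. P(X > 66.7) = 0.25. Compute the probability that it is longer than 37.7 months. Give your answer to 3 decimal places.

e^(−λ·66.7) = 0.25 ⇒ λ = −ln(0.25)/66.7 = 0.020784.
P(X > 37.7) = e^(−0.020784·37.7) = e^(−0.78356) ≈ 0.457.

0.457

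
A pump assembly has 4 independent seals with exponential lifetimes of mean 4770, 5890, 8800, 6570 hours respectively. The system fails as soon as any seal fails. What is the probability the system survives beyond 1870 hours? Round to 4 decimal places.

0.2992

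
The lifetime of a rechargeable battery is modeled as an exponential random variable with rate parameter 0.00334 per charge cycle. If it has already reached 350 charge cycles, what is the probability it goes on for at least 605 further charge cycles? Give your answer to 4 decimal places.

0.1326

The exponential is memoryless, so the remaining time is again Exp(λ): the condition X > 350 is irrelevant.
P(X > 605) = e^(−2.0207) ≈ 0.1326.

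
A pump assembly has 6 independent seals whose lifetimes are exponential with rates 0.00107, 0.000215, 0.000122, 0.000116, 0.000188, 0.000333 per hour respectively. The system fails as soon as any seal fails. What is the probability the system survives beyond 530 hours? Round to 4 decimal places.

The time to first failure is exponential with rate Σλ = 0.00107 + 0.000215 + 0.000122 + 0.000116 + 0.000188 + 0.000333 = 0.002044.
P(min > 530) = e^(−0.002044·530) = e^(−1.0833) ≈ 0.3385.

0.3385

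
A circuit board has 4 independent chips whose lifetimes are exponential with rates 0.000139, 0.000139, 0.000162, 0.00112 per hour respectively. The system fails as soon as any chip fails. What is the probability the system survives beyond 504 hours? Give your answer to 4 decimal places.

0.4556

The time to first failure is exponential with rate Σλ = 0.000139 + 0.000139 + 0.000162 + 0.00112 = 0.00156.
P(min > 504) = e^(−0.00156·504) = e^(−0.78624) ≈ 0.4556.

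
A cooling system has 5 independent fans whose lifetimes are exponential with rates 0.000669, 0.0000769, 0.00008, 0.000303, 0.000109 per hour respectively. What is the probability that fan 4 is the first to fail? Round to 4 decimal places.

0.2448

The time to first failure is exponential with rate Σλ = 0.000669 + 0.0000769 + 0.00008 + 0.000303 + 0.000109 = 0.0012379.
P(fan 4 first) = λ_4/Σλ = 0.000303/0.0012379 ≈ 0.2448.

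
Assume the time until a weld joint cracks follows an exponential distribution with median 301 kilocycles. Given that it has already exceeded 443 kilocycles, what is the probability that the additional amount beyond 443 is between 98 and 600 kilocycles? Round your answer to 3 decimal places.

For an exponential, median = ln(2)/λ, so λ = ln 2 / 301 = 0.00230281 per kilocycle.
Memoryless: the residual past 443 is again Exp(λ).
P(98 < residual < 600) = e^(−λ·98) − e^(−λ·600) = 0.79798 − 0.25115 ≈ 0.547.

0.547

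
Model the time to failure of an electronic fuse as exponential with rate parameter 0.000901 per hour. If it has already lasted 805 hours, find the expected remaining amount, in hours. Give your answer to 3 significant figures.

1110

By memorylessness, the remaining amount past any threshold is again Exp(λ) with mean 1/λ = 1109.88 hours.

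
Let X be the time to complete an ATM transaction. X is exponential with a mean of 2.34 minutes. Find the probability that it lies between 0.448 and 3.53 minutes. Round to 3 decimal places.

The rate is λ = 1/2.34 = 0.42735 per minute.
P(0.448 < X < 3.53) = e^(−λ·0.448) − e^(−λ·3.53) = 0.82576 − 0.22123 ≈ 0.605.

0.605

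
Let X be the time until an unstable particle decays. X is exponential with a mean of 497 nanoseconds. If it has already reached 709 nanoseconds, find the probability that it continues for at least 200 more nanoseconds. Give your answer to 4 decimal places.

0.6687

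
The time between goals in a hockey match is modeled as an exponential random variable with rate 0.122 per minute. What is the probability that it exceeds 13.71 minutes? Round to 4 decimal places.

0.1878

P(X > 13.71) = e^(−λ·13.71) = e^(−1.6726) ≈ 0.1878.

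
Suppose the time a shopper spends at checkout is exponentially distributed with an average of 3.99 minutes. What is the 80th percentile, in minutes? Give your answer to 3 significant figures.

The rate is λ = 1/3.99 = 0.250627 per minute.
Set 1 − e^(−λt) = 0.8, so t = −ln(0.2)/λ = 1.6094/0.250627 ≈ 6.42166 minutes.

6.42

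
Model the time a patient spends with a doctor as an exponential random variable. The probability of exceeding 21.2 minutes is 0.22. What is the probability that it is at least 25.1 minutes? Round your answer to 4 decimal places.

0.1665

e^(−λ·21.2) = 0.22 ⇒ λ = −ln(0.22)/21.2 = 0.0714211.
P(X > 25.1) = e^(−0.0714211·25.1) = e^(−1.7927) ≈ 0.1665.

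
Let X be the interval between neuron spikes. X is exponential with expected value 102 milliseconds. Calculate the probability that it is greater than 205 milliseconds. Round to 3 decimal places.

0.134

The rate is λ = 1/102 = 0.00980392 per millisecond.
P(X > 205) = e^(−λ·205) = e^(−2.0098) ≈ 0.134.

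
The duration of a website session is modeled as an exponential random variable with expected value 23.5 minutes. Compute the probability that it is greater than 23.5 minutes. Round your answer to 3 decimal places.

0.368

The rate is λ = 1/23.5 = 0.0425532 per minute.
P(X > 23.5) = e^(−λ·23.5) = e^(−1) ≈ 0.368.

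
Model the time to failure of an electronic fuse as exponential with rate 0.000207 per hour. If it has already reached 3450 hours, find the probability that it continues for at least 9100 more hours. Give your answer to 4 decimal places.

By the memoryless property, P(X > 3450+9100 | X > 3450) = P(X > 9100).
P(X > 9100) = e^(−1.8837) ≈ 0.1520.

0.1520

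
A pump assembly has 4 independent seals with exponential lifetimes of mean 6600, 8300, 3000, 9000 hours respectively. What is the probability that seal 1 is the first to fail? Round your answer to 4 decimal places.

0.2115

Rates: λ_i = 1/mean_i → 0.000151515, 0.000120482, 0.000333333, 0.000111111; Σλ = 0.000716442.
P(seal 1 first) = λ_1/Σλ = 0.000151515/0.000716442 ≈ 0.2115.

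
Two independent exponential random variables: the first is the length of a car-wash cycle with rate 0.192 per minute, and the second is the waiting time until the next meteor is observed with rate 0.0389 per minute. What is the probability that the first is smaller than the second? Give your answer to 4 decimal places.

0.8315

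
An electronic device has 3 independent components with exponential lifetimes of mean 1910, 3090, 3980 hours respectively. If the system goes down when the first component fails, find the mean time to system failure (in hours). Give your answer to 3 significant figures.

910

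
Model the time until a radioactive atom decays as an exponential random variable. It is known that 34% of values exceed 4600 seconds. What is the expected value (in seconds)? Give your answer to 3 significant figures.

4260

e^(−λ·4600) = 0.34 ⇒ λ = −ln(0.34)/4600 = 0.000234524.
Mean = 1/λ = 4263.96 seconds.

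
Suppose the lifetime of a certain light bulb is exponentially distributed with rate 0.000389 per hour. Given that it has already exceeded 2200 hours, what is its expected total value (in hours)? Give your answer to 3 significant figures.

By memorylessness, E[X | X > 2200] = 2200 + 1/λ = 2200 + 2570.69 = 4770.69 hours.

4770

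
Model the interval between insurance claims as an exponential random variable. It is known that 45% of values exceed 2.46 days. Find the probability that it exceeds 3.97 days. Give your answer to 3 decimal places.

0.276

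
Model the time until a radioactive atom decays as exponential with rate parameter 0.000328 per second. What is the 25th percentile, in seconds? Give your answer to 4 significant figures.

877.1

Set 1 − e^(−λt) = 0.25, so t = −ln(0.75)/λ = 0.28768/0.000328 ≈ 877.079 seconds.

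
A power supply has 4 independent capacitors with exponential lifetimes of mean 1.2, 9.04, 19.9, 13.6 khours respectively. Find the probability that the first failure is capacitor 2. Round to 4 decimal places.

0.1036

Rates: λ_i = 1/mean_i → 0.833333, 0.110619, 0.0502513, 0.0735294; Σλ = 1.06773.
P(capacitor 2 first) = λ_2/Σλ = 0.110619/1.06773 ≈ 0.1036.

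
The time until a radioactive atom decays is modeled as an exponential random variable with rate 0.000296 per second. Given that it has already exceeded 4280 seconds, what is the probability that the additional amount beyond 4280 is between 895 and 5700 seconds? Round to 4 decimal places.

0.5822

Memoryless: the residual past 4280 is again Exp(λ).
P(895 < residual < 5700) = e^(−λ·895) − e^(−λ·5700) = 0.76727 − 0.18504 ≈ 0.5822.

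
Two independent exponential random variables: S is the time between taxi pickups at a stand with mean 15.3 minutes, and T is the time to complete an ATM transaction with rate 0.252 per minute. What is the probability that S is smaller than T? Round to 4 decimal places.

0.2059

λ_1 = 1/15.3 = 0.0653595, λ_2 = 0.252.
For independent exponentials, P(S < T) = λ_1/(λ_1+λ_2) = 0.0653595/0.317359 ≈ 0.2059.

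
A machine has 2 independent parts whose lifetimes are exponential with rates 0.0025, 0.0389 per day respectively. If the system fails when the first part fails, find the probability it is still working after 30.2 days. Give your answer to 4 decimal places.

0.2864

The time to first failure is exponential with rate Σλ = 0.0025 + 0.0389 = 0.0414.
P(min > 30.2) = e^(−0.0414·30.2) = e^(−1.2503) ≈ 0.2864.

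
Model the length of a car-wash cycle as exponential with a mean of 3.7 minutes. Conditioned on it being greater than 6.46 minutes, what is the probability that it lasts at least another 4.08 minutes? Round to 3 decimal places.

The rate is λ = 1/3.7 = 0.27027 per minute.
P(X > s+t | X > s) = e^(−λ(s+t))/e^(−λs) = e^(−λt), independent of s = 6.46.
P(X > 4.08) = e^(−1.1027) ≈ 0.332.

0.332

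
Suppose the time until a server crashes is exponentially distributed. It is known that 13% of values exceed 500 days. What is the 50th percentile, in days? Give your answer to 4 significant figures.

169.9

e^(−λ·500) = 0.13 ⇒ λ = −ln(0.13)/500 = 0.00408044.
50th percentile: 1 − e^(−λt) = 0.5, t = −ln(0.5)/λ = 169.871 days.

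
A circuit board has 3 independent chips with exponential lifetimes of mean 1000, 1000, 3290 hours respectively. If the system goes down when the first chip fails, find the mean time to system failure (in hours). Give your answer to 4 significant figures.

434.0

The first failure time is exponential with rate Σλ_i = 1/1000 + 1/1000 + 1/3290 = 0.00230395 per hour.
E[min] = 1/Σλ = 1/0.00230395 = 434.037 hours.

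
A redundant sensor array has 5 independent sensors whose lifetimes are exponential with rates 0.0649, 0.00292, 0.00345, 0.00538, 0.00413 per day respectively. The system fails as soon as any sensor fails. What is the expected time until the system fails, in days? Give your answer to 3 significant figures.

12.4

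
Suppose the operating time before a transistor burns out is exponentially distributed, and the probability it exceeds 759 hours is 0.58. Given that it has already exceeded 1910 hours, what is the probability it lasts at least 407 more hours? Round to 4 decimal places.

0.7467

From e^(−λ·759) = 0.58, λ = −ln(0.58)/759 = 0.000717691.
Memoryless: P(X > 1910+407 | X > 1910) = P(X > 407) = e^(−0.000717691·407) ≈ 0.7467.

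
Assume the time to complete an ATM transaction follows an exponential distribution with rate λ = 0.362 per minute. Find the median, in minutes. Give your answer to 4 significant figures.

1.915

Set 1 − e^(−λt) = 0.5, so t = −ln(0.5)/λ = 0.69315/0.362 ≈ 1.91477 minutes.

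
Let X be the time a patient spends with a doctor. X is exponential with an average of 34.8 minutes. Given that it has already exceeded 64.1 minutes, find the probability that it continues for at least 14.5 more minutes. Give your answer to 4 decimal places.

The rate is λ = 1/34.8 = 0.0287356 per minute.
The exponential is memoryless, so the remaining time is again Exp(λ): the condition X > 64.1 is irrelevant.
P(X > 14.5) = e^(−0.41667) ≈ 0.6592.

0.6592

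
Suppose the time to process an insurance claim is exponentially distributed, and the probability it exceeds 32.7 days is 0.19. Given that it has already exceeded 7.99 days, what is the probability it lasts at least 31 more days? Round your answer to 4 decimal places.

From e^(−λ·32.7) = 0.19, λ = −ln(0.19)/32.7 = 0.0507869.
Memoryless: P(X > 7.99+31 | X > 7.99) = P(X > 31) = e^(−0.0507869·31) ≈ 0.2071.

0.2071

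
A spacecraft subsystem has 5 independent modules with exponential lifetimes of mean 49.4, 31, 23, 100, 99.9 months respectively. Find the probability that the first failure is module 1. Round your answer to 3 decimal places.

0.175

Rates: λ_i = 1/mean_i → 0.0202429, 0.0322581, 0.0434783, 0.01, 0.01001; Σλ = 0.115989.
P(module 1 first) = λ_1/Σλ = 0.0202429/0.115989 ≈ 0.175.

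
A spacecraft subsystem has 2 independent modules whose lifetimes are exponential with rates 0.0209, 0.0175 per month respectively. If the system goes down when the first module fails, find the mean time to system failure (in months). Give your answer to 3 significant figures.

26.0

The time to first failure is exponential with rate Σλ = 0.0209 + 0.0175 = 0.0384.
E[min] = 1/Σλ = 1/0.0384 = 26.0417 months.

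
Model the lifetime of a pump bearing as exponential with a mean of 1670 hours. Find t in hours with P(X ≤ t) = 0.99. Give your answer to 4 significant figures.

7691

The rate is λ = 1/1670 = 0.000598802 per hour.
Set 1 − e^(−λt) = 0.99, so t = −ln(0.01)/λ = 4.6052/0.000598802 ≈ 7690.63 hours.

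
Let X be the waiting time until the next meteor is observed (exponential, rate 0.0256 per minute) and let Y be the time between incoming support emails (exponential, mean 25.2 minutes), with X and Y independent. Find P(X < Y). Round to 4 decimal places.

λ_1 = 0.0256, λ_2 = 1/25.2 = 0.0396825.
For independent exponentials, P(X < Y) = λ_1/(λ_1+λ_2) = 0.0256/0.0652825 ≈ 0.3921.

0.3921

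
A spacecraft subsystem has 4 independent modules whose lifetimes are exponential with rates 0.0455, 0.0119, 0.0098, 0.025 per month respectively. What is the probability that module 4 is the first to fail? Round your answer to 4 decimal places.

0.2711

The time to first failure is exponential with rate Σλ = 0.0455 + 0.0119 + 0.0098 + 0.025 = 0.0922.
P(module 4 first) = λ_4/Σλ = 0.025/0.0922 ≈ 0.2711.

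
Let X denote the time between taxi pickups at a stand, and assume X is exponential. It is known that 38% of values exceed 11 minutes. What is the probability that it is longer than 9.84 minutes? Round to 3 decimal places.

0.421

e^(−λ·11) = 0.38 ⇒ λ = −ln(0.38)/11 = 0.0879622.
P(X > 9.84) = e^(−0.0879622·9.84) = e^(−0.86555) ≈ 0.421.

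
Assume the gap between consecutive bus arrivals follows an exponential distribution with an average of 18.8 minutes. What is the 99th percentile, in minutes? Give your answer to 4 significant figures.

86.58

The rate is λ = 1/18.8 = 0.0531915 per minute.
Set 1 − e^(−λt) = 0.99, so t = −ln(0.01)/λ = 4.6052/0.0531915 ≈ 86.5772 minutes.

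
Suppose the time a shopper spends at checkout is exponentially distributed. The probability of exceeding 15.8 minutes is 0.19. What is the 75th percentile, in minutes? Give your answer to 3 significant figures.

13.2

e^(−λ·15.8) = 0.19 ⇒ λ = −ln(0.19)/15.8 = 0.10511.
75th percentile: 1 − e^(−λt) = 0.75, t = −ln(0.25)/λ = 13.189 minutes.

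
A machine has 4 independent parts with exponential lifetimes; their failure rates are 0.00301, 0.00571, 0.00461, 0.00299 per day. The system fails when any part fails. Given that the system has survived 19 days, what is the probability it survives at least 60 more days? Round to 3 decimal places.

Time to first failure ~ Exp(Σλ) with Σλ = 0.01632.
By memorylessness, P(T > 19+60 | T > 19) = P(T > 60) = e^(−0.01632·60) ≈ 0.376.

0.376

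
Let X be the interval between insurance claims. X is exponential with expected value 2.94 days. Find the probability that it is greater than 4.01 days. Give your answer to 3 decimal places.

0.256

The rate is λ = 1/2.94 = 0.340136 per day.
P(X > 4.01) = e^(−λ·4.01) = e^(−1.3639) ≈ 0.256.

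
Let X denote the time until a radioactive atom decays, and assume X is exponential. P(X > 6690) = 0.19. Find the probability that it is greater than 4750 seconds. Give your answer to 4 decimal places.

0.3075

e^(−λ·6690) = 0.19 ⇒ λ = −ln(0.19)/6690 = 0.000248241.
P(X > 4750) = e^(−0.000248241·4750) = e^(−1.1791) ≈ 0.3075.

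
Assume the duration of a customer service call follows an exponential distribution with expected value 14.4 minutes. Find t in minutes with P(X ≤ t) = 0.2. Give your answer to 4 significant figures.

The rate is λ = 1/14.4 = 0.0694444 per minute.
Set 1 − e^(−λt) = 0.2, so t = −ln(0.8)/λ = 0.22314/0.0694444 ≈ 3.21327 minutes.

3.213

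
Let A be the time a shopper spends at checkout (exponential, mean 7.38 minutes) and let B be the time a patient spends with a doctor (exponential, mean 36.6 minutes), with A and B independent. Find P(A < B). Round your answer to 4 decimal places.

0.8322

λ_1 = 1/7.38 = 0.135501, λ_2 = 1/36.6 = 0.0273224.
For independent exponentials, P(A < B) = λ_1/(λ_1+λ_2) = 0.135501/0.162824 ≈ 0.8322.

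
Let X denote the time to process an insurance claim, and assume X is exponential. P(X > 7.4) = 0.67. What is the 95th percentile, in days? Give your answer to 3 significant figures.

55.4

e^(−λ·7.4) = 0.67 ⇒ λ = −ln(0.67)/7.4 = 0.0541186.
95th percentile: 1 − e^(−λt) = 0.95, t = −ln(0.05)/λ = 55.355 days.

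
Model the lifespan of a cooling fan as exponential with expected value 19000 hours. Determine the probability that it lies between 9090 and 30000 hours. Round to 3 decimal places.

0.414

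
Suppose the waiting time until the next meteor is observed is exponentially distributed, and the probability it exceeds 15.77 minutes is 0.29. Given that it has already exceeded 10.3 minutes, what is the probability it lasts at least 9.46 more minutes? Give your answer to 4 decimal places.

0.4759

From e^(−λ·15.77) = 0.29, λ = −ln(0.29)/15.77 = 0.0784955.
Memoryless: P(X > 10.3+9.46 | X > 10.3) = P(X > 9.46) = e^(−0.0784955·9.46) ≈ 0.4759.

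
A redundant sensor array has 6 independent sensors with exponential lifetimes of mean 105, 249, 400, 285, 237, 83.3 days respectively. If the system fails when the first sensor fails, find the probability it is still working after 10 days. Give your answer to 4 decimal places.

0.6993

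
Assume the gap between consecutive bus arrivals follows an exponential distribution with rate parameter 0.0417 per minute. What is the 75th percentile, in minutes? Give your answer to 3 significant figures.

33.2

Set 1 − e^(−λt) = 0.75, so t = −ln(0.25)/λ = 1.3863/0.0417 ≈ 33.2445 minutes.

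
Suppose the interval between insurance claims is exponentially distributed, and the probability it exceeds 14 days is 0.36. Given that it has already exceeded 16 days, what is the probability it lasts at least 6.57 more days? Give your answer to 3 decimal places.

0.619

From e^(−λ·14) = 0.36, λ = −ln(0.36)/14 = 0.0729751.
Memoryless: P(X > 16+6.57 | X > 16) = P(X > 6.57) = e^(−0.0729751·6.57) ≈ 0.619.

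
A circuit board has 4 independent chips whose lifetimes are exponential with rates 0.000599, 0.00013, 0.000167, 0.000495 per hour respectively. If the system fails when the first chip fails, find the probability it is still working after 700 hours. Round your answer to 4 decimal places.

The time to first failure is exponential with rate Σλ = 0.000599 + 0.00013 + 0.000167 + 0.000495 = 0.001391.
P(min > 700) = e^(−0.001391·700) = e^(−0.9737) ≈ 0.3777.

0.3777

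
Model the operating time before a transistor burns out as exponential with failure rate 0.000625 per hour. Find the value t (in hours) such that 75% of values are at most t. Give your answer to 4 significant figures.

Set 1 − e^(−λt) = 0.75, so t = −ln(0.25)/λ = 1.3863/0.000625 ≈ 2218.07 hours.

2218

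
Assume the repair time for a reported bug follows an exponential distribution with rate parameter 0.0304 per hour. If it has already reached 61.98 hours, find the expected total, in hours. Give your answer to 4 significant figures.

94.87

By memorylessness, E[X | X > 61.98] = 61.98 + 1/λ = 61.98 + 32.8947 = 94.8747 hours.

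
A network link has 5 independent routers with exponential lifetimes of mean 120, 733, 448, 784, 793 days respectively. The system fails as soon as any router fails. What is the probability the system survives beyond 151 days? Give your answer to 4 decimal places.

0.1125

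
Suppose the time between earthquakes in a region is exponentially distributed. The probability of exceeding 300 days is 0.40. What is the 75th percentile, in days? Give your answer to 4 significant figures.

453.9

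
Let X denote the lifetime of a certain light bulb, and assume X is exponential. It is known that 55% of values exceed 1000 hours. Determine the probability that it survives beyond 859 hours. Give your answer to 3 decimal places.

0.598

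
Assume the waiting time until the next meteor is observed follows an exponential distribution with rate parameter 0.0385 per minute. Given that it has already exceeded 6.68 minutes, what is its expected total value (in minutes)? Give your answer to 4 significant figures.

32.65

By memorylessness, E[X | X > 6.68] = 6.68 + 1/λ = 6.68 + 25.974 = 32.654 minutes.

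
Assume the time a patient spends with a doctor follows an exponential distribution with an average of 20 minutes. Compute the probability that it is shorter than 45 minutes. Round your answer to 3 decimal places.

The rate is λ = 1/20 = 0.05 per minute.
P(X ≤ 45) = 1 − e^(−λ·45) = 1 − e^(−2.25) ≈ 0.895.

0.895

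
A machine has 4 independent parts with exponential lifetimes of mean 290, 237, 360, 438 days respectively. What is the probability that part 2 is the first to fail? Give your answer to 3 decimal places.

Rates: λ_i = 1/mean_i → 0.00344828, 0.00421941, 0.00277778, 0.00228311; Σλ = 0.0127286.
P(part 2 first) = λ_2/Σλ = 0.00421941/0.0127286 ≈ 0.331.

0.331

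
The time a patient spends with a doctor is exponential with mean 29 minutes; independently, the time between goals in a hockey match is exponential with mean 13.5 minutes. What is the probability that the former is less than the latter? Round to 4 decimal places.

λ_1 = 1/29 = 0.0344828, λ_2 = 1/13.5 = 0.0740741.
For independent exponentials, P(the former < the latter) = λ_1/(λ_1+λ_2) = 0.0344828/0.108557 ≈ 0.3176.

0.3176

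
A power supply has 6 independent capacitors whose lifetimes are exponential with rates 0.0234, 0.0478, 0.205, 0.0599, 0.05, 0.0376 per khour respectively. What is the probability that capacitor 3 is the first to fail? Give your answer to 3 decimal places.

The time to first failure is exponential with rate Σλ = 0.0234 + 0.0478 + 0.205 + 0.0599 + 0.05 + 0.0376 = 0.4237.
P(capacitor 3 first) = λ_3/Σλ = 0.205/0.4237 ≈ 0.484.

0.484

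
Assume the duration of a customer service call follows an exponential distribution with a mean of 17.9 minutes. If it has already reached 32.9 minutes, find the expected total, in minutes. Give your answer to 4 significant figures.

The rate is λ = 1/17.9 = 0.0558659 per minute.
By memorylessness, E[X | X > 32.9] = 32.9 + 1/λ = 32.9 + 17.9 = 50.8 minutes.

50.80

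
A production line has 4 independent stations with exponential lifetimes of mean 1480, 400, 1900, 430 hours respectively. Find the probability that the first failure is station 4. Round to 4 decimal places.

Rates: λ_i = 1/mean_i → 0.000675676, 0.0025, 0.000526316, 0.00232558; Σλ = 0.00602757.
P(station 4 first) = λ_4/Σλ = 0.00232558/0.00602757 ≈ 0.3858.

0.3858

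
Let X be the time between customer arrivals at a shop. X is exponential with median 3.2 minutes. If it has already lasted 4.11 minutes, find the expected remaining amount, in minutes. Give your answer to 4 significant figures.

For an exponential, median = ln(2)/λ, so λ = ln 2 / 3.2 = 0.216608 per minute.
By memorylessness, the remaining amount past any threshold is again Exp(λ) with mean 1/λ = 4.61662 minutes.

4.617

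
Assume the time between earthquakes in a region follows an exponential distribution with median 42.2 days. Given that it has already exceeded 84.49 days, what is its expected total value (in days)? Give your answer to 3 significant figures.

For an exponential, median = ln(2)/λ, so λ = ln 2 / 42.2 = 0.0164253 per day.
By memorylessness, E[X | X > 84.49] = 84.49 + 1/λ = 84.49 + 60.8817 = 145.372 days.

145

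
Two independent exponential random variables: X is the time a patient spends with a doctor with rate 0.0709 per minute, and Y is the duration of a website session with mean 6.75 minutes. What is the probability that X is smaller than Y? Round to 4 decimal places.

0.3237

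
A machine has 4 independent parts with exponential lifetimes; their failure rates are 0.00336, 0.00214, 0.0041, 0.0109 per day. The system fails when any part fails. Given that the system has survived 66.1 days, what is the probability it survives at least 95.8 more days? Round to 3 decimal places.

Time to first failure ~ Exp(Σλ) with Σλ = 0.0205.
By memorylessness, P(T > 66.1+95.8 | T > 66.1) = P(T > 95.8) = e^(−0.0205·95.8) ≈ 0.140.

0.140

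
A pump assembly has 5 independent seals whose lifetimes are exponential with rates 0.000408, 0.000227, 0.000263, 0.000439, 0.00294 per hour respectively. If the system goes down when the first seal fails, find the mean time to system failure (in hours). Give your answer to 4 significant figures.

The time to first failure is exponential with rate Σλ = 0.000408 + 0.000227 + 0.000263 + 0.000439 + 0.00294 = 0.004277.
E[min] = 1/Σλ = 1/0.004277 = 233.809 hours.

233.8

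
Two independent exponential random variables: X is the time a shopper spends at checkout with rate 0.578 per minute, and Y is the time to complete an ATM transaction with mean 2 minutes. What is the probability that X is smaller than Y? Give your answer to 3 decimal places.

0.536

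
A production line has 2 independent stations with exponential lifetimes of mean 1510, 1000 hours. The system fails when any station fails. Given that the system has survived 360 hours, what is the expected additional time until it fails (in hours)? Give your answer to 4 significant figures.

601.6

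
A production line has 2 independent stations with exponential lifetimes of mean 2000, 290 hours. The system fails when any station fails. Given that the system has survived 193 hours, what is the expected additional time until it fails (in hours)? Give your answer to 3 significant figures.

253

First-failure rate Σλ = 1/2000 + 1/290 = 0.00394828.
By memorylessness the expected residual is 1/Σλ = 253.275 hours, regardless of the 193 already elapsed.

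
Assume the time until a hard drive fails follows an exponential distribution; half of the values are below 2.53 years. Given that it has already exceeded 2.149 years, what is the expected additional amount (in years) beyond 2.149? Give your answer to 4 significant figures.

For an exponential, median = ln(2)/λ, so λ = ln 2 / 2.53 = 0.273971 per year.
By memorylessness, the remaining amount past any threshold is again Exp(λ) with mean 1/λ = 3.65002 years.

3.650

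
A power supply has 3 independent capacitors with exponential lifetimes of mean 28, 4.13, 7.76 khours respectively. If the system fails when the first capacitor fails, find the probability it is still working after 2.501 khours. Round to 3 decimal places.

The first failure time is exponential with rate Σλ_i = 1/28 + 1/4.13 + 1/7.76 = 0.406711 per khour.
P(min > 2.501) = e^(−0.406711·2.501) = e^(−1.0172) ≈ 0.362.

0.362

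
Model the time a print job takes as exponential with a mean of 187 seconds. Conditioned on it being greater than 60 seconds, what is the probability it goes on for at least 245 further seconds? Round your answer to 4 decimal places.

0.2698

The rate is λ = 1/187 = 0.00534759 per second.
By the memoryless property, P(X > 60+245 | X > 60) = P(X > 245).
P(X > 245) = e^(−1.3102) ≈ 0.2698.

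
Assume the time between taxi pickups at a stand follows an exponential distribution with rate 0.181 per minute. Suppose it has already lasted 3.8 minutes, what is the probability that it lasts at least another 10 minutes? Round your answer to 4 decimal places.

The exponential is memoryless, so the remaining time is again Exp(λ): the condition X > 3.8 is irrelevant.
P(X > 10) = e^(−1.81) ≈ 0.1637.

0.1637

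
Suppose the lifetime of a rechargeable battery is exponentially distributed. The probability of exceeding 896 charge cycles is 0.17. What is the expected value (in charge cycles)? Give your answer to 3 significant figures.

e^(−λ·896) = 0.17 ⇒ λ = −ln(0.17)/896 = 0.00197763.
Mean = 1/λ = 505.656 charge cycles.

506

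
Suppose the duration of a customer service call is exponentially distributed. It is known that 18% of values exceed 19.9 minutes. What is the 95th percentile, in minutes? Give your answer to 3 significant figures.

34.8

e^(−λ·19.9) = 0.18 ⇒ λ = −ln(0.18)/19.9 = 0.0861708.
95th percentile: 1 − e^(−λt) = 0.95, t = −ln(0.05)/λ = 34.7651 minutes.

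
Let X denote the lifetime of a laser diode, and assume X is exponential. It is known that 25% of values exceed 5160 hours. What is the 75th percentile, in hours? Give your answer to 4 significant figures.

5160

e^(−λ·5160) = 0.25 ⇒ λ = −ln(0.25)/5160 = 0.000268662.
75th percentile: 1 − e^(−λt) = 0.75, t = −ln(0.25)/λ = 5160 hours.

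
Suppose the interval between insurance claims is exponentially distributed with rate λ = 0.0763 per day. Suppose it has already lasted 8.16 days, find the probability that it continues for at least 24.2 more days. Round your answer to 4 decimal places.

By the memoryless property, P(X > 8.16+24.2 | X > 8.16) = P(X > 24.2).
P(X > 24.2) = e^(−1.8465) ≈ 0.1578.

0.1578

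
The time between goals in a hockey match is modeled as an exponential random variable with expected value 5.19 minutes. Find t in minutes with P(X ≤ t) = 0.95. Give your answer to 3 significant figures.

15.5

The rate is λ = 1/5.19 = 0.192678 per minute.
Set 1 − e^(−λt) = 0.95, so t = −ln(0.05)/λ = 2.9957/0.192678 ≈ 15.5479 minutes.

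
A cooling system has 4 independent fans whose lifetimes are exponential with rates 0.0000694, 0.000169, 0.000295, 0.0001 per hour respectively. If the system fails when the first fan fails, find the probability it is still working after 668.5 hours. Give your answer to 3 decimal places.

0.655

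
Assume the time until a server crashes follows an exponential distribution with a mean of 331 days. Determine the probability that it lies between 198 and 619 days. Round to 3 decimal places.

0.396

The rate is λ = 1/331 = 0.00302115 per day.
P(198 < X < 619) = e^(−λ·198) − e^(−λ·619) = 0.54981 − 0.15411 ≈ 0.396.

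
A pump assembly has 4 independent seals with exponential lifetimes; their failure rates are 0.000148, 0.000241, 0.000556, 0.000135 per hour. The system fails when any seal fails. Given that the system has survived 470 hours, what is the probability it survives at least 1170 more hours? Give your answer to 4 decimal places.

Time to first failure ~ Exp(Σλ) with Σλ = 0.00108.
By memorylessness, P(T > 470+1170 | T > 470) = P(T > 1170) = e^(−0.00108·1170) ≈ 0.2826.

0.2826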